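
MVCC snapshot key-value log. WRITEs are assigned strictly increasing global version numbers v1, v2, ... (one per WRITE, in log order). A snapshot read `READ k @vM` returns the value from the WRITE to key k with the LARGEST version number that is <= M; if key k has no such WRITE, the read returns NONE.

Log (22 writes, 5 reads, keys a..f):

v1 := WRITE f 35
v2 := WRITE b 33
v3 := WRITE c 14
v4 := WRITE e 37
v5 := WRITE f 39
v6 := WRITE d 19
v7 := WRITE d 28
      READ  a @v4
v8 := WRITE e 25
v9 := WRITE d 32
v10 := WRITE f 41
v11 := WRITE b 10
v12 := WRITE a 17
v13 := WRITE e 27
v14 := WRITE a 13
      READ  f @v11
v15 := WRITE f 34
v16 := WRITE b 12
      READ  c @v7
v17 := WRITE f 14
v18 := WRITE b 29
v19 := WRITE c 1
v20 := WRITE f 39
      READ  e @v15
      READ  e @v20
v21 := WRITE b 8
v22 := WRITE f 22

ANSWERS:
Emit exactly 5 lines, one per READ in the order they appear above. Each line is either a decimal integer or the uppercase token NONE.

Answer: NONE
41
14
27
27

Derivation:
v1: WRITE f=35  (f history now [(1, 35)])
v2: WRITE b=33  (b history now [(2, 33)])
v3: WRITE c=14  (c history now [(3, 14)])
v4: WRITE e=37  (e history now [(4, 37)])
v5: WRITE f=39  (f history now [(1, 35), (5, 39)])
v6: WRITE d=19  (d history now [(6, 19)])
v7: WRITE d=28  (d history now [(6, 19), (7, 28)])
READ a @v4: history=[] -> no version <= 4 -> NONE
v8: WRITE e=25  (e history now [(4, 37), (8, 25)])
v9: WRITE d=32  (d history now [(6, 19), (7, 28), (9, 32)])
v10: WRITE f=41  (f history now [(1, 35), (5, 39), (10, 41)])
v11: WRITE b=10  (b history now [(2, 33), (11, 10)])
v12: WRITE a=17  (a history now [(12, 17)])
v13: WRITE e=27  (e history now [(4, 37), (8, 25), (13, 27)])
v14: WRITE a=13  (a history now [(12, 17), (14, 13)])
READ f @v11: history=[(1, 35), (5, 39), (10, 41)] -> pick v10 -> 41
v15: WRITE f=34  (f history now [(1, 35), (5, 39), (10, 41), (15, 34)])
v16: WRITE b=12  (b history now [(2, 33), (11, 10), (16, 12)])
READ c @v7: history=[(3, 14)] -> pick v3 -> 14
v17: WRITE f=14  (f history now [(1, 35), (5, 39), (10, 41), (15, 34), (17, 14)])
v18: WRITE b=29  (b history now [(2, 33), (11, 10), (16, 12), (18, 29)])
v19: WRITE c=1  (c history now [(3, 14), (19, 1)])
v20: WRITE f=39  (f history now [(1, 35), (5, 39), (10, 41), (15, 34), (17, 14), (20, 39)])
READ e @v15: history=[(4, 37), (8, 25), (13, 27)] -> pick v13 -> 27
READ e @v20: history=[(4, 37), (8, 25), (13, 27)] -> pick v13 -> 27
v21: WRITE b=8  (b history now [(2, 33), (11, 10), (16, 12), (18, 29), (21, 8)])
v22: WRITE f=22  (f history now [(1, 35), (5, 39), (10, 41), (15, 34), (17, 14), (20, 39), (22, 22)])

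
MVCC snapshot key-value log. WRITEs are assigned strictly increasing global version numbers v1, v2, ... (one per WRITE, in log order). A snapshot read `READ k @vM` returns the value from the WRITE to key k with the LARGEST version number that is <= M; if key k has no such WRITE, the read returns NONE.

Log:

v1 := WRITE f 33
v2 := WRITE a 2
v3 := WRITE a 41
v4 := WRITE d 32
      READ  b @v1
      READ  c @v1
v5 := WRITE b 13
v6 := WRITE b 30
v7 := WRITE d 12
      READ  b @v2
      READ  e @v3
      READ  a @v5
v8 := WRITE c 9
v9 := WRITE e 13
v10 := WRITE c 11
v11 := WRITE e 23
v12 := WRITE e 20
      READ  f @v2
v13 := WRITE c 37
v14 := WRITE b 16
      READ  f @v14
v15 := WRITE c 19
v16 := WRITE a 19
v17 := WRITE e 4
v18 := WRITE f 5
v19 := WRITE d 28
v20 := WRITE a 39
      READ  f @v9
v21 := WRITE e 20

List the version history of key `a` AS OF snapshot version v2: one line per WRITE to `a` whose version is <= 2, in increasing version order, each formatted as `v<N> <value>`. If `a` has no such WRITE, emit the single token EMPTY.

Scan writes for key=a with version <= 2:
  v1 WRITE f 33 -> skip
  v2 WRITE a 2 -> keep
  v3 WRITE a 41 -> drop (> snap)
  v4 WRITE d 32 -> skip
  v5 WRITE b 13 -> skip
  v6 WRITE b 30 -> skip
  v7 WRITE d 12 -> skip
  v8 WRITE c 9 -> skip
  v9 WRITE e 13 -> skip
  v10 WRITE c 11 -> skip
  v11 WRITE e 23 -> skip
  v12 WRITE e 20 -> skip
  v13 WRITE c 37 -> skip
  v14 WRITE b 16 -> skip
  v15 WRITE c 19 -> skip
  v16 WRITE a 19 -> drop (> snap)
  v17 WRITE e 4 -> skip
  v18 WRITE f 5 -> skip
  v19 WRITE d 28 -> skip
  v20 WRITE a 39 -> drop (> snap)
  v21 WRITE e 20 -> skip
Collected: [(2, 2)]

Answer: v2 2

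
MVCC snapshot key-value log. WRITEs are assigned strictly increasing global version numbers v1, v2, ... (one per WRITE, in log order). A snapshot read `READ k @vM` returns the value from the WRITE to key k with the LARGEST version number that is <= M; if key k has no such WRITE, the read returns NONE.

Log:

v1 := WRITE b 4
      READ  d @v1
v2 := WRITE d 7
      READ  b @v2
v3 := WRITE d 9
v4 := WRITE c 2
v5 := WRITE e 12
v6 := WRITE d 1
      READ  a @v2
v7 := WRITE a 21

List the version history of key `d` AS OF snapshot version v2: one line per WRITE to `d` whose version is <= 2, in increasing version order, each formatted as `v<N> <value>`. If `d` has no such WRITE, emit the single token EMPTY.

Answer: v2 7

Derivation:
Scan writes for key=d with version <= 2:
  v1 WRITE b 4 -> skip
  v2 WRITE d 7 -> keep
  v3 WRITE d 9 -> drop (> snap)
  v4 WRITE c 2 -> skip
  v5 WRITE e 12 -> skip
  v6 WRITE d 1 -> drop (> snap)
  v7 WRITE a 21 -> skip
Collected: [(2, 7)]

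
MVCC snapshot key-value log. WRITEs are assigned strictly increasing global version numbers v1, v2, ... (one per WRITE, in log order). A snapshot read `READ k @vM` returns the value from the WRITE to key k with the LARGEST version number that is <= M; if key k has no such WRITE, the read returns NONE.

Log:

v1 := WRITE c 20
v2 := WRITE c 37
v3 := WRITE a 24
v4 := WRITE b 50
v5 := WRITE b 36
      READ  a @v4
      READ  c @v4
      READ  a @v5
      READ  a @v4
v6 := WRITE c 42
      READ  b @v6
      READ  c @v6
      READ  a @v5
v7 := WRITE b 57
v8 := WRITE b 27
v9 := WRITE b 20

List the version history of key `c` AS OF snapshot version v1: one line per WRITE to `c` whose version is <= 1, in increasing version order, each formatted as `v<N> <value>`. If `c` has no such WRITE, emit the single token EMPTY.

Scan writes for key=c with version <= 1:
  v1 WRITE c 20 -> keep
  v2 WRITE c 37 -> drop (> snap)
  v3 WRITE a 24 -> skip
  v4 WRITE b 50 -> skip
  v5 WRITE b 36 -> skip
  v6 WRITE c 42 -> drop (> snap)
  v7 WRITE b 57 -> skip
  v8 WRITE b 27 -> skip
  v9 WRITE b 20 -> skip
Collected: [(1, 20)]

Answer: v1 20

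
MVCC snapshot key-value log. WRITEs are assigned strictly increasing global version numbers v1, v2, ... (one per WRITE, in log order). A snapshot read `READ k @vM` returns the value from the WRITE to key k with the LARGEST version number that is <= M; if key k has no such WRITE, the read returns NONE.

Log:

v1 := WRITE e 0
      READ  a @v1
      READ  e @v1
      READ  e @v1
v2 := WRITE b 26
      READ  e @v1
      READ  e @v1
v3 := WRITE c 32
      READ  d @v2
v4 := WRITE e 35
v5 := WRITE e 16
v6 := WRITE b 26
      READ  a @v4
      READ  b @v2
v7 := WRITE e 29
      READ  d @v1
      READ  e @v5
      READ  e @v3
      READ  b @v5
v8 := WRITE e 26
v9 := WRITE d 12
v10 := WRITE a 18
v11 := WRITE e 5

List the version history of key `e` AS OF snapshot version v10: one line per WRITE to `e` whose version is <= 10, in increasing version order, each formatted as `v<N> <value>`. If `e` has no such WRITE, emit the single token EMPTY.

Answer: v1 0
v4 35
v5 16
v7 29
v8 26

Derivation:
Scan writes for key=e with version <= 10:
  v1 WRITE e 0 -> keep
  v2 WRITE b 26 -> skip
  v3 WRITE c 32 -> skip
  v4 WRITE e 35 -> keep
  v5 WRITE e 16 -> keep
  v6 WRITE b 26 -> skip
  v7 WRITE e 29 -> keep
  v8 WRITE e 26 -> keep
  v9 WRITE d 12 -> skip
  v10 WRITE a 18 -> skip
  v11 WRITE e 5 -> drop (> snap)
Collected: [(1, 0), (4, 35), (5, 16), (7, 29), (8, 26)]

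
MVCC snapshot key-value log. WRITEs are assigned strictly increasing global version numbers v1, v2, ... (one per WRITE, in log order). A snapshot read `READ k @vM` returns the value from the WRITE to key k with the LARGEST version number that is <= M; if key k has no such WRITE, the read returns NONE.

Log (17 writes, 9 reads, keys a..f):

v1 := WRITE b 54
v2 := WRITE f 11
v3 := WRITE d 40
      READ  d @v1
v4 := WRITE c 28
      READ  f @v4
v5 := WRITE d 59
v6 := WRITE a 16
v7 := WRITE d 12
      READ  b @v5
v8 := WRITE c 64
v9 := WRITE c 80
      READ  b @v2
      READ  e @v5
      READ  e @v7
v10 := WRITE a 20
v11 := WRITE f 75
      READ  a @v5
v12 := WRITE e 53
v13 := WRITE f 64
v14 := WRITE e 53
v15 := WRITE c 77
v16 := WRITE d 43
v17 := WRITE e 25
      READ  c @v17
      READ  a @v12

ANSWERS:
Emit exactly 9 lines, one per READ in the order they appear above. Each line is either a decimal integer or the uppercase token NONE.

v1: WRITE b=54  (b history now [(1, 54)])
v2: WRITE f=11  (f history now [(2, 11)])
v3: WRITE d=40  (d history now [(3, 40)])
READ d @v1: history=[(3, 40)] -> no version <= 1 -> NONE
v4: WRITE c=28  (c history now [(4, 28)])
READ f @v4: history=[(2, 11)] -> pick v2 -> 11
v5: WRITE d=59  (d history now [(3, 40), (5, 59)])
v6: WRITE a=16  (a history now [(6, 16)])
v7: WRITE d=12  (d history now [(3, 40), (5, 59), (7, 12)])
READ b @v5: history=[(1, 54)] -> pick v1 -> 54
v8: WRITE c=64  (c history now [(4, 28), (8, 64)])
v9: WRITE c=80  (c history now [(4, 28), (8, 64), (9, 80)])
READ b @v2: history=[(1, 54)] -> pick v1 -> 54
READ e @v5: history=[] -> no version <= 5 -> NONE
READ e @v7: history=[] -> no version <= 7 -> NONE
v10: WRITE a=20  (a history now [(6, 16), (10, 20)])
v11: WRITE f=75  (f history now [(2, 11), (11, 75)])
READ a @v5: history=[(6, 16), (10, 20)] -> no version <= 5 -> NONE
v12: WRITE e=53  (e history now [(12, 53)])
v13: WRITE f=64  (f history now [(2, 11), (11, 75), (13, 64)])
v14: WRITE e=53  (e history now [(12, 53), (14, 53)])
v15: WRITE c=77  (c history now [(4, 28), (8, 64), (9, 80), (15, 77)])
v16: WRITE d=43  (d history now [(3, 40), (5, 59), (7, 12), (16, 43)])
v17: WRITE e=25  (e history now [(12, 53), (14, 53), (17, 25)])
READ c @v17: history=[(4, 28), (8, 64), (9, 80), (15, 77)] -> pick v15 -> 77
READ a @v12: history=[(6, 16), (10, 20)] -> pick v10 -> 20

Answer: NONE
11
54
54
NONE
NONE
NONE
77
20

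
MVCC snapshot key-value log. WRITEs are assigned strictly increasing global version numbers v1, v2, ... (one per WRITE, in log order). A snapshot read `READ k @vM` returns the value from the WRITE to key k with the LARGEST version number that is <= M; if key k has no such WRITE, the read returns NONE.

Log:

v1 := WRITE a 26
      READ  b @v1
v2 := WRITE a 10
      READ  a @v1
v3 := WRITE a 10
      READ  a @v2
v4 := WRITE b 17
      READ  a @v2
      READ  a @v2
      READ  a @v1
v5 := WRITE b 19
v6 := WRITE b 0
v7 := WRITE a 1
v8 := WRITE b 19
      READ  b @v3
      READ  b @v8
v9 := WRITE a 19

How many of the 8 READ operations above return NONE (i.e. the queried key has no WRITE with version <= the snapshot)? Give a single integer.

Answer: 2

Derivation:
v1: WRITE a=26  (a history now [(1, 26)])
READ b @v1: history=[] -> no version <= 1 -> NONE
v2: WRITE a=10  (a history now [(1, 26), (2, 10)])
READ a @v1: history=[(1, 26), (2, 10)] -> pick v1 -> 26
v3: WRITE a=10  (a history now [(1, 26), (2, 10), (3, 10)])
READ a @v2: history=[(1, 26), (2, 10), (3, 10)] -> pick v2 -> 10
v4: WRITE b=17  (b history now [(4, 17)])
READ a @v2: history=[(1, 26), (2, 10), (3, 10)] -> pick v2 -> 10
READ a @v2: history=[(1, 26), (2, 10), (3, 10)] -> pick v2 -> 10
READ a @v1: history=[(1, 26), (2, 10), (3, 10)] -> pick v1 -> 26
v5: WRITE b=19  (b history now [(4, 17), (5, 19)])
v6: WRITE b=0  (b history now [(4, 17), (5, 19), (6, 0)])
v7: WRITE a=1  (a history now [(1, 26), (2, 10), (3, 10), (7, 1)])
v8: WRITE b=19  (b history now [(4, 17), (5, 19), (6, 0), (8, 19)])
READ b @v3: history=[(4, 17), (5, 19), (6, 0), (8, 19)] -> no version <= 3 -> NONE
READ b @v8: history=[(4, 17), (5, 19), (6, 0), (8, 19)] -> pick v8 -> 19
v9: WRITE a=19  (a history now [(1, 26), (2, 10), (3, 10), (7, 1), (9, 19)])
Read results in order: ['NONE', '26', '10', '10', '10', '26', 'NONE', '19']
NONE count = 2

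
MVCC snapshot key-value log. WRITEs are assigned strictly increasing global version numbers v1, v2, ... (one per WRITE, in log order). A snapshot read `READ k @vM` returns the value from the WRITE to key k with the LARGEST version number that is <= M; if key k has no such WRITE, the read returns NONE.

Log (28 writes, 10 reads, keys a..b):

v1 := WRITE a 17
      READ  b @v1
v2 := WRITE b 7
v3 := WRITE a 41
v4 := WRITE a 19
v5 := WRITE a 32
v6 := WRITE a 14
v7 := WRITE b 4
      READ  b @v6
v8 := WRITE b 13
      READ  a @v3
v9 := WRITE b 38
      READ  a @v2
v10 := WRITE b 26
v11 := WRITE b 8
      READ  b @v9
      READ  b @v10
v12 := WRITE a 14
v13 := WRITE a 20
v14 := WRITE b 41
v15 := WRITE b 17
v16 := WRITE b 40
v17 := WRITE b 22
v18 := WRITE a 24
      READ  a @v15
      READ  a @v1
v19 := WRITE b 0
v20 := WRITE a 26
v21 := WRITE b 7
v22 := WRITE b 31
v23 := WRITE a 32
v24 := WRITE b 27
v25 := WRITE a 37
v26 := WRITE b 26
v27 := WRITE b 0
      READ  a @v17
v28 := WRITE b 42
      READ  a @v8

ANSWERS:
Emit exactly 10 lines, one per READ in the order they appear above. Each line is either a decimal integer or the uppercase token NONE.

v1: WRITE a=17  (a history now [(1, 17)])
READ b @v1: history=[] -> no version <= 1 -> NONE
v2: WRITE b=7  (b history now [(2, 7)])
v3: WRITE a=41  (a history now [(1, 17), (3, 41)])
v4: WRITE a=19  (a history now [(1, 17), (3, 41), (4, 19)])
v5: WRITE a=32  (a history now [(1, 17), (3, 41), (4, 19), (5, 32)])
v6: WRITE a=14  (a history now [(1, 17), (3, 41), (4, 19), (5, 32), (6, 14)])
v7: WRITE b=4  (b history now [(2, 7), (7, 4)])
READ b @v6: history=[(2, 7), (7, 4)] -> pick v2 -> 7
v8: WRITE b=13  (b history now [(2, 7), (7, 4), (8, 13)])
READ a @v3: history=[(1, 17), (3, 41), (4, 19), (5, 32), (6, 14)] -> pick v3 -> 41
v9: WRITE b=38  (b history now [(2, 7), (7, 4), (8, 13), (9, 38)])
READ a @v2: history=[(1, 17), (3, 41), (4, 19), (5, 32), (6, 14)] -> pick v1 -> 17
v10: WRITE b=26  (b history now [(2, 7), (7, 4), (8, 13), (9, 38), (10, 26)])
v11: WRITE b=8  (b history now [(2, 7), (7, 4), (8, 13), (9, 38), (10, 26), (11, 8)])
READ b @v9: history=[(2, 7), (7, 4), (8, 13), (9, 38), (10, 26), (11, 8)] -> pick v9 -> 38
READ b @v10: history=[(2, 7), (7, 4), (8, 13), (9, 38), (10, 26), (11, 8)] -> pick v10 -> 26
v12: WRITE a=14  (a history now [(1, 17), (3, 41), (4, 19), (5, 32), (6, 14), (12, 14)])
v13: WRITE a=20  (a history now [(1, 17), (3, 41), (4, 19), (5, 32), (6, 14), (12, 14), (13, 20)])
v14: WRITE b=41  (b history now [(2, 7), (7, 4), (8, 13), (9, 38), (10, 26), (11, 8), (14, 41)])
v15: WRITE b=17  (b history now [(2, 7), (7, 4), (8, 13), (9, 38), (10, 26), (11, 8), (14, 41), (15, 17)])
v16: WRITE b=40  (b history now [(2, 7), (7, 4), (8, 13), (9, 38), (10, 26), (11, 8), (14, 41), (15, 17), (16, 40)])
v17: WRITE b=22  (b history now [(2, 7), (7, 4), (8, 13), (9, 38), (10, 26), (11, 8), (14, 41), (15, 17), (16, 40), (17, 22)])
v18: WRITE a=24  (a history now [(1, 17), (3, 41), (4, 19), (5, 32), (6, 14), (12, 14), (13, 20), (18, 24)])
READ a @v15: history=[(1, 17), (3, 41), (4, 19), (5, 32), (6, 14), (12, 14), (13, 20), (18, 24)] -> pick v13 -> 20
READ a @v1: history=[(1, 17), (3, 41), (4, 19), (5, 32), (6, 14), (12, 14), (13, 20), (18, 24)] -> pick v1 -> 17
v19: WRITE b=0  (b history now [(2, 7), (7, 4), (8, 13), (9, 38), (10, 26), (11, 8), (14, 41), (15, 17), (16, 40), (17, 22), (19, 0)])
v20: WRITE a=26  (a history now [(1, 17), (3, 41), (4, 19), (5, 32), (6, 14), (12, 14), (13, 20), (18, 24), (20, 26)])
v21: WRITE b=7  (b history now [(2, 7), (7, 4), (8, 13), (9, 38), (10, 26), (11, 8), (14, 41), (15, 17), (16, 40), (17, 22), (19, 0), (21, 7)])
v22: WRITE b=31  (b history now [(2, 7), (7, 4), (8, 13), (9, 38), (10, 26), (11, 8), (14, 41), (15, 17), (16, 40), (17, 22), (19, 0), (21, 7), (22, 31)])
v23: WRITE a=32  (a history now [(1, 17), (3, 41), (4, 19), (5, 32), (6, 14), (12, 14), (13, 20), (18, 24), (20, 26), (23, 32)])
v24: WRITE b=27  (b history now [(2, 7), (7, 4), (8, 13), (9, 38), (10, 26), (11, 8), (14, 41), (15, 17), (16, 40), (17, 22), (19, 0), (21, 7), (22, 31), (24, 27)])
v25: WRITE a=37  (a history now [(1, 17), (3, 41), (4, 19), (5, 32), (6, 14), (12, 14), (13, 20), (18, 24), (20, 26), (23, 32), (25, 37)])
v26: WRITE b=26  (b history now [(2, 7), (7, 4), (8, 13), (9, 38), (10, 26), (11, 8), (14, 41), (15, 17), (16, 40), (17, 22), (19, 0), (21, 7), (22, 31), (24, 27), (26, 26)])
v27: WRITE b=0  (b history now [(2, 7), (7, 4), (8, 13), (9, 38), (10, 26), (11, 8), (14, 41), (15, 17), (16, 40), (17, 22), (19, 0), (21, 7), (22, 31), (24, 27), (26, 26), (27, 0)])
READ a @v17: history=[(1, 17), (3, 41), (4, 19), (5, 32), (6, 14), (12, 14), (13, 20), (18, 24), (20, 26), (23, 32), (25, 37)] -> pick v13 -> 20
v28: WRITE b=42  (b history now [(2, 7), (7, 4), (8, 13), (9, 38), (10, 26), (11, 8), (14, 41), (15, 17), (16, 40), (17, 22), (19, 0), (21, 7), (22, 31), (24, 27), (26, 26), (27, 0), (28, 42)])
READ a @v8: history=[(1, 17), (3, 41), (4, 19), (5, 32), (6, 14), (12, 14), (13, 20), (18, 24), (20, 26), (23, 32), (25, 37)] -> pick v6 -> 14

Answer: NONE
7
41
17
38
26
20
17
20
14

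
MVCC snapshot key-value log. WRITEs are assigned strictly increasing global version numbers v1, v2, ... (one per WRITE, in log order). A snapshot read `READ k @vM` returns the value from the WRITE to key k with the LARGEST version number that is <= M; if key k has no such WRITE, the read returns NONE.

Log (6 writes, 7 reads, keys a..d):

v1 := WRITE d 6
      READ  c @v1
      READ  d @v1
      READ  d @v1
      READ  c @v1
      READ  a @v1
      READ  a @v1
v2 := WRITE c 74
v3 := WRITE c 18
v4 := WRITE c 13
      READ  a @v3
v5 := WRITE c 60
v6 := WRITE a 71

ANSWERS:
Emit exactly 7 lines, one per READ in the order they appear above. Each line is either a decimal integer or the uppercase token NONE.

v1: WRITE d=6  (d history now [(1, 6)])
READ c @v1: history=[] -> no version <= 1 -> NONE
READ d @v1: history=[(1, 6)] -> pick v1 -> 6
READ d @v1: history=[(1, 6)] -> pick v1 -> 6
READ c @v1: history=[] -> no version <= 1 -> NONE
READ a @v1: history=[] -> no version <= 1 -> NONE
READ a @v1: history=[] -> no version <= 1 -> NONE
v2: WRITE c=74  (c history now [(2, 74)])
v3: WRITE c=18  (c history now [(2, 74), (3, 18)])
v4: WRITE c=13  (c history now [(2, 74), (3, 18), (4, 13)])
READ a @v3: history=[] -> no version <= 3 -> NONE
v5: WRITE c=60  (c history now [(2, 74), (3, 18), (4, 13), (5, 60)])
v6: WRITE a=71  (a history now [(6, 71)])

Answer: NONE
6
6
NONE
NONE
NONE
NONE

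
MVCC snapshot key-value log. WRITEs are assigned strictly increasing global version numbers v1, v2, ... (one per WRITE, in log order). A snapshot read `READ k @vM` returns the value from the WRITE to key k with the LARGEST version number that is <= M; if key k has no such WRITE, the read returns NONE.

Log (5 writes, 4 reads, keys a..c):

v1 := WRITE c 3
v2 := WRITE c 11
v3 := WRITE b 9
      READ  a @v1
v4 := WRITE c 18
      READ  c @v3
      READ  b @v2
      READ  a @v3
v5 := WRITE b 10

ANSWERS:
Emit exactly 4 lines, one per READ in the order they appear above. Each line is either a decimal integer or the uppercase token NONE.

Answer: NONE
11
NONE
NONE

Derivation:
v1: WRITE c=3  (c history now [(1, 3)])
v2: WRITE c=11  (c history now [(1, 3), (2, 11)])
v3: WRITE b=9  (b history now [(3, 9)])
READ a @v1: history=[] -> no version <= 1 -> NONE
v4: WRITE c=18  (c history now [(1, 3), (2, 11), (4, 18)])
READ c @v3: history=[(1, 3), (2, 11), (4, 18)] -> pick v2 -> 11
READ b @v2: history=[(3, 9)] -> no version <= 2 -> NONE
READ a @v3: history=[] -> no version <= 3 -> NONE
v5: WRITE b=10  (b history now [(3, 9), (5, 10)])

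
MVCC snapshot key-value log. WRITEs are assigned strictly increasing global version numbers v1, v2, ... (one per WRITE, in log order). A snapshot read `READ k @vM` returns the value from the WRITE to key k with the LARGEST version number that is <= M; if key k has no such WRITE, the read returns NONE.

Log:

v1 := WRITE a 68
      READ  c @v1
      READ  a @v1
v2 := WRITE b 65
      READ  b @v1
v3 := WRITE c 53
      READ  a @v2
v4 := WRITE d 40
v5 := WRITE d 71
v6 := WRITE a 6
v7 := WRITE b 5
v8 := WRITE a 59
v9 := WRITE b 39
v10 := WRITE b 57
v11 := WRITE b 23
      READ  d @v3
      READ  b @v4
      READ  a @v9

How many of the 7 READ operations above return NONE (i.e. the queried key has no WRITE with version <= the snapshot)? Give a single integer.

v1: WRITE a=68  (a history now [(1, 68)])
READ c @v1: history=[] -> no version <= 1 -> NONE
READ a @v1: history=[(1, 68)] -> pick v1 -> 68
v2: WRITE b=65  (b history now [(2, 65)])
READ b @v1: history=[(2, 65)] -> no version <= 1 -> NONE
v3: WRITE c=53  (c history now [(3, 53)])
READ a @v2: history=[(1, 68)] -> pick v1 -> 68
v4: WRITE d=40  (d history now [(4, 40)])
v5: WRITE d=71  (d history now [(4, 40), (5, 71)])
v6: WRITE a=6  (a history now [(1, 68), (6, 6)])
v7: WRITE b=5  (b history now [(2, 65), (7, 5)])
v8: WRITE a=59  (a history now [(1, 68), (6, 6), (8, 59)])
v9: WRITE b=39  (b history now [(2, 65), (7, 5), (9, 39)])
v10: WRITE b=57  (b history now [(2, 65), (7, 5), (9, 39), (10, 57)])
v11: WRITE b=23  (b history now [(2, 65), (7, 5), (9, 39), (10, 57), (11, 23)])
READ d @v3: history=[(4, 40), (5, 71)] -> no version <= 3 -> NONE
READ b @v4: history=[(2, 65), (7, 5), (9, 39), (10, 57), (11, 23)] -> pick v2 -> 65
READ a @v9: history=[(1, 68), (6, 6), (8, 59)] -> pick v8 -> 59
Read results in order: ['NONE', '68', 'NONE', '68', 'NONE', '65', '59']
NONE count = 3

Answer: 3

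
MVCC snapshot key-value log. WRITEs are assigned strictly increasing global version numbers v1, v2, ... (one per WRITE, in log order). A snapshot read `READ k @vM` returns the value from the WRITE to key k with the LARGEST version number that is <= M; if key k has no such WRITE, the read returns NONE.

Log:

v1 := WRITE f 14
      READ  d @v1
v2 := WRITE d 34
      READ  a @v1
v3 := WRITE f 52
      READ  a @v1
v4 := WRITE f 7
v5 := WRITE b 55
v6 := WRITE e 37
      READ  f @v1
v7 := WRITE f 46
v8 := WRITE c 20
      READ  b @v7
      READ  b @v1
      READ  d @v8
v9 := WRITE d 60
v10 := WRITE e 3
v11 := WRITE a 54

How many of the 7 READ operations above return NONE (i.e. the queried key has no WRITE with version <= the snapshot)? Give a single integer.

Answer: 4

Derivation:
v1: WRITE f=14  (f history now [(1, 14)])
READ d @v1: history=[] -> no version <= 1 -> NONE
v2: WRITE d=34  (d history now [(2, 34)])
READ a @v1: history=[] -> no version <= 1 -> NONE
v3: WRITE f=52  (f history now [(1, 14), (3, 52)])
READ a @v1: history=[] -> no version <= 1 -> NONE
v4: WRITE f=7  (f history now [(1, 14), (3, 52), (4, 7)])
v5: WRITE b=55  (b history now [(5, 55)])
v6: WRITE e=37  (e history now [(6, 37)])
READ f @v1: history=[(1, 14), (3, 52), (4, 7)] -> pick v1 -> 14
v7: WRITE f=46  (f history now [(1, 14), (3, 52), (4, 7), (7, 46)])
v8: WRITE c=20  (c history now [(8, 20)])
READ b @v7: history=[(5, 55)] -> pick v5 -> 55
READ b @v1: history=[(5, 55)] -> no version <= 1 -> NONE
READ d @v8: history=[(2, 34)] -> pick v2 -> 34
v9: WRITE d=60  (d history now [(2, 34), (9, 60)])
v10: WRITE e=3  (e history now [(6, 37), (10, 3)])
v11: WRITE a=54  (a history now [(11, 54)])
Read results in order: ['NONE', 'NONE', 'NONE', '14', '55', 'NONE', '34']
NONE count = 4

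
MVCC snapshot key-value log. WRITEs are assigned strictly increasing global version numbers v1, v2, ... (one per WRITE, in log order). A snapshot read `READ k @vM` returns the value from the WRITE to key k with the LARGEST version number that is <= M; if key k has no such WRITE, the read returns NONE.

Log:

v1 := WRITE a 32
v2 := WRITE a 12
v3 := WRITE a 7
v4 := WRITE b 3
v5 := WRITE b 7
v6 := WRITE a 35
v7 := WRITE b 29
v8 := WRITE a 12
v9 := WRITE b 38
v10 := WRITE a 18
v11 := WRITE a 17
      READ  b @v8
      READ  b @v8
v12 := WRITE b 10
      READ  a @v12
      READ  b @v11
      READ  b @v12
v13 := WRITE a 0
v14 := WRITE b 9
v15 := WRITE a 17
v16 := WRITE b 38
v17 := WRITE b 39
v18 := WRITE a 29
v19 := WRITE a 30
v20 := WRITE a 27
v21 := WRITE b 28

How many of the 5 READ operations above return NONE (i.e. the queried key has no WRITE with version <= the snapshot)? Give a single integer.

v1: WRITE a=32  (a history now [(1, 32)])
v2: WRITE a=12  (a history now [(1, 32), (2, 12)])
v3: WRITE a=7  (a history now [(1, 32), (2, 12), (3, 7)])
v4: WRITE b=3  (b history now [(4, 3)])
v5: WRITE b=7  (b history now [(4, 3), (5, 7)])
v6: WRITE a=35  (a history now [(1, 32), (2, 12), (3, 7), (6, 35)])
v7: WRITE b=29  (b history now [(4, 3), (5, 7), (7, 29)])
v8: WRITE a=12  (a history now [(1, 32), (2, 12), (3, 7), (6, 35), (8, 12)])
v9: WRITE b=38  (b history now [(4, 3), (5, 7), (7, 29), (9, 38)])
v10: WRITE a=18  (a history now [(1, 32), (2, 12), (3, 7), (6, 35), (8, 12), (10, 18)])
v11: WRITE a=17  (a history now [(1, 32), (2, 12), (3, 7), (6, 35), (8, 12), (10, 18), (11, 17)])
READ b @v8: history=[(4, 3), (5, 7), (7, 29), (9, 38)] -> pick v7 -> 29
READ b @v8: history=[(4, 3), (5, 7), (7, 29), (9, 38)] -> pick v7 -> 29
v12: WRITE b=10  (b history now [(4, 3), (5, 7), (7, 29), (9, 38), (12, 10)])
READ a @v12: history=[(1, 32), (2, 12), (3, 7), (6, 35), (8, 12), (10, 18), (11, 17)] -> pick v11 -> 17
READ b @v11: history=[(4, 3), (5, 7), (7, 29), (9, 38), (12, 10)] -> pick v9 -> 38
READ b @v12: history=[(4, 3), (5, 7), (7, 29), (9, 38), (12, 10)] -> pick v12 -> 10
v13: WRITE a=0  (a history now [(1, 32), (2, 12), (3, 7), (6, 35), (8, 12), (10, 18), (11, 17), (13, 0)])
v14: WRITE b=9  (b history now [(4, 3), (5, 7), (7, 29), (9, 38), (12, 10), (14, 9)])
v15: WRITE a=17  (a history now [(1, 32), (2, 12), (3, 7), (6, 35), (8, 12), (10, 18), (11, 17), (13, 0), (15, 17)])
v16: WRITE b=38  (b history now [(4, 3), (5, 7), (7, 29), (9, 38), (12, 10), (14, 9), (16, 38)])
v17: WRITE b=39  (b history now [(4, 3), (5, 7), (7, 29), (9, 38), (12, 10), (14, 9), (16, 38), (17, 39)])
v18: WRITE a=29  (a history now [(1, 32), (2, 12), (3, 7), (6, 35), (8, 12), (10, 18), (11, 17), (13, 0), (15, 17), (18, 29)])
v19: WRITE a=30  (a history now [(1, 32), (2, 12), (3, 7), (6, 35), (8, 12), (10, 18), (11, 17), (13, 0), (15, 17), (18, 29), (19, 30)])
v20: WRITE a=27  (a history now [(1, 32), (2, 12), (3, 7), (6, 35), (8, 12), (10, 18), (11, 17), (13, 0), (15, 17), (18, 29), (19, 30), (20, 27)])
v21: WRITE b=28  (b history now [(4, 3), (5, 7), (7, 29), (9, 38), (12, 10), (14, 9), (16, 38), (17, 39), (21, 28)])
Read results in order: ['29', '29', '17', '38', '10']
NONE count = 0

Answer: 0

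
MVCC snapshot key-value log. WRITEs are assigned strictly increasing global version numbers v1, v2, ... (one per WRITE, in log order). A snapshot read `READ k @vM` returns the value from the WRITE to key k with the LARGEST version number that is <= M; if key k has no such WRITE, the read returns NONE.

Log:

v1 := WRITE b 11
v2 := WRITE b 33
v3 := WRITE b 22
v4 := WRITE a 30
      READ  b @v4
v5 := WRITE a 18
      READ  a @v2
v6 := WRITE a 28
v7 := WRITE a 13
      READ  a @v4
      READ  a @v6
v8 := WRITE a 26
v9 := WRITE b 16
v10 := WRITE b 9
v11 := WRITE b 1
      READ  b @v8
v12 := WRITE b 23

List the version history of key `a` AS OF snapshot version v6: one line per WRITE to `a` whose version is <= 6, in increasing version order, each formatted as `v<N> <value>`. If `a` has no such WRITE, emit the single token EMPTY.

Scan writes for key=a with version <= 6:
  v1 WRITE b 11 -> skip
  v2 WRITE b 33 -> skip
  v3 WRITE b 22 -> skip
  v4 WRITE a 30 -> keep
  v5 WRITE a 18 -> keep
  v6 WRITE a 28 -> keep
  v7 WRITE a 13 -> drop (> snap)
  v8 WRITE a 26 -> drop (> snap)
  v9 WRITE b 16 -> skip
  v10 WRITE b 9 -> skip
  v11 WRITE b 1 -> skip
  v12 WRITE b 23 -> skip
Collected: [(4, 30), (5, 18), (6, 28)]

Answer: v4 30
v5 18
v6 28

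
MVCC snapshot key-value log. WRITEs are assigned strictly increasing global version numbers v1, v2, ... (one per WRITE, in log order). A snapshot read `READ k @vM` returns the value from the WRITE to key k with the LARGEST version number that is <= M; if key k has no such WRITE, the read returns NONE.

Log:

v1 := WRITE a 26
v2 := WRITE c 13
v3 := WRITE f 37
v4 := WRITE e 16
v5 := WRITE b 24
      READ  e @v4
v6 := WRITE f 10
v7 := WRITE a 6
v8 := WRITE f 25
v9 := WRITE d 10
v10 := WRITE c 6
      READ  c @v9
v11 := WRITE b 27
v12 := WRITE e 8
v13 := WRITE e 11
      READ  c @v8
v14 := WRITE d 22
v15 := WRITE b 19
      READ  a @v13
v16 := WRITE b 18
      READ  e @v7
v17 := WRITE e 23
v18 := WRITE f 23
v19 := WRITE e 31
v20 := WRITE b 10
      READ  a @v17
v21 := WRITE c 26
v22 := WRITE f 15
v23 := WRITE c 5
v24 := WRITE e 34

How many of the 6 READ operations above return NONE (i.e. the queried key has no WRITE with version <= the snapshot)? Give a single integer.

Answer: 0

Derivation:
v1: WRITE a=26  (a history now [(1, 26)])
v2: WRITE c=13  (c history now [(2, 13)])
v3: WRITE f=37  (f history now [(3, 37)])
v4: WRITE e=16  (e history now [(4, 16)])
v5: WRITE b=24  (b history now [(5, 24)])
READ e @v4: history=[(4, 16)] -> pick v4 -> 16
v6: WRITE f=10  (f history now [(3, 37), (6, 10)])
v7: WRITE a=6  (a history now [(1, 26), (7, 6)])
v8: WRITE f=25  (f history now [(3, 37), (6, 10), (8, 25)])
v9: WRITE d=10  (d history now [(9, 10)])
v10: WRITE c=6  (c history now [(2, 13), (10, 6)])
READ c @v9: history=[(2, 13), (10, 6)] -> pick v2 -> 13
v11: WRITE b=27  (b history now [(5, 24), (11, 27)])
v12: WRITE e=8  (e history now [(4, 16), (12, 8)])
v13: WRITE e=11  (e history now [(4, 16), (12, 8), (13, 11)])
READ c @v8: history=[(2, 13), (10, 6)] -> pick v2 -> 13
v14: WRITE d=22  (d history now [(9, 10), (14, 22)])
v15: WRITE b=19  (b history now [(5, 24), (11, 27), (15, 19)])
READ a @v13: history=[(1, 26), (7, 6)] -> pick v7 -> 6
v16: WRITE b=18  (b history now [(5, 24), (11, 27), (15, 19), (16, 18)])
READ e @v7: history=[(4, 16), (12, 8), (13, 11)] -> pick v4 -> 16
v17: WRITE e=23  (e history now [(4, 16), (12, 8), (13, 11), (17, 23)])
v18: WRITE f=23  (f history now [(3, 37), (6, 10), (8, 25), (18, 23)])
v19: WRITE e=31  (e history now [(4, 16), (12, 8), (13, 11), (17, 23), (19, 31)])
v20: WRITE b=10  (b history now [(5, 24), (11, 27), (15, 19), (16, 18), (20, 10)])
READ a @v17: history=[(1, 26), (7, 6)] -> pick v7 -> 6
v21: WRITE c=26  (c history now [(2, 13), (10, 6), (21, 26)])
v22: WRITE f=15  (f history now [(3, 37), (6, 10), (8, 25), (18, 23), (22, 15)])
v23: WRITE c=5  (c history now [(2, 13), (10, 6), (21, 26), (23, 5)])
v24: WRITE e=34  (e history now [(4, 16), (12, 8), (13, 11), (17, 23), (19, 31), (24, 34)])
Read results in order: ['16', '13', '13', '6', '16', '6']
NONE count = 0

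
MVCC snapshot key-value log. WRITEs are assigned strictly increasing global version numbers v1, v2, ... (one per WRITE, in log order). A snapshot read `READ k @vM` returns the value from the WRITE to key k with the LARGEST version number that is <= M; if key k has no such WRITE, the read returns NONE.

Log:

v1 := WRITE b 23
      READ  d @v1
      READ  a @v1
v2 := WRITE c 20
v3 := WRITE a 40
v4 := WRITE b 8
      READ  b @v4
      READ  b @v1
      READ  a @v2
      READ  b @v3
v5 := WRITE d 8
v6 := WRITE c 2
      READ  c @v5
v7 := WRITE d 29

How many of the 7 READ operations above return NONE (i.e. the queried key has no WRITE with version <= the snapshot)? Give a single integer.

v1: WRITE b=23  (b history now [(1, 23)])
READ d @v1: history=[] -> no version <= 1 -> NONE
READ a @v1: history=[] -> no version <= 1 -> NONE
v2: WRITE c=20  (c history now [(2, 20)])
v3: WRITE a=40  (a history now [(3, 40)])
v4: WRITE b=8  (b history now [(1, 23), (4, 8)])
READ b @v4: history=[(1, 23), (4, 8)] -> pick v4 -> 8
READ b @v1: history=[(1, 23), (4, 8)] -> pick v1 -> 23
READ a @v2: history=[(3, 40)] -> no version <= 2 -> NONE
READ b @v3: history=[(1, 23), (4, 8)] -> pick v1 -> 23
v5: WRITE d=8  (d history now [(5, 8)])
v6: WRITE c=2  (c history now [(2, 20), (6, 2)])
READ c @v5: history=[(2, 20), (6, 2)] -> pick v2 -> 20
v7: WRITE d=29  (d history now [(5, 8), (7, 29)])
Read results in order: ['NONE', 'NONE', '8', '23', 'NONE', '23', '20']
NONE count = 3

Answer: 3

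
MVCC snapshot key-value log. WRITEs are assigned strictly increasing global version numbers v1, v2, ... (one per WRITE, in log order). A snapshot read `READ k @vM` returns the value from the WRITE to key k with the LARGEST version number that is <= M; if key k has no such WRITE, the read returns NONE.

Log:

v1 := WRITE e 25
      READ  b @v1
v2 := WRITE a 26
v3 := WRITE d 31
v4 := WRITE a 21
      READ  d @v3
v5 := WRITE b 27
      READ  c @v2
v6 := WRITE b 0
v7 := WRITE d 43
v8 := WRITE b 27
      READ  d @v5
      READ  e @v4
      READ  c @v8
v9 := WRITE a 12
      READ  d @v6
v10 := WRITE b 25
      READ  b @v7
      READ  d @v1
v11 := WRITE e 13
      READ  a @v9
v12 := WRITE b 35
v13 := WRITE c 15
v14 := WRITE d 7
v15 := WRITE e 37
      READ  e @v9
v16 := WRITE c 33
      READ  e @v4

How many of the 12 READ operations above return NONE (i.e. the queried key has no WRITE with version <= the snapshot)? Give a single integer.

Answer: 4

Derivation:
v1: WRITE e=25  (e history now [(1, 25)])
READ b @v1: history=[] -> no version <= 1 -> NONE
v2: WRITE a=26  (a history now [(2, 26)])
v3: WRITE d=31  (d history now [(3, 31)])
v4: WRITE a=21  (a history now [(2, 26), (4, 21)])
READ d @v3: history=[(3, 31)] -> pick v3 -> 31
v5: WRITE b=27  (b history now [(5, 27)])
READ c @v2: history=[] -> no version <= 2 -> NONE
v6: WRITE b=0  (b history now [(5, 27), (6, 0)])
v7: WRITE d=43  (d history now [(3, 31), (7, 43)])
v8: WRITE b=27  (b history now [(5, 27), (6, 0), (8, 27)])
READ d @v5: history=[(3, 31), (7, 43)] -> pick v3 -> 31
READ e @v4: history=[(1, 25)] -> pick v1 -> 25
READ c @v8: history=[] -> no version <= 8 -> NONE
v9: WRITE a=12  (a history now [(2, 26), (4, 21), (9, 12)])
READ d @v6: history=[(3, 31), (7, 43)] -> pick v3 -> 31
v10: WRITE b=25  (b history now [(5, 27), (6, 0), (8, 27), (10, 25)])
READ b @v7: history=[(5, 27), (6, 0), (8, 27), (10, 25)] -> pick v6 -> 0
READ d @v1: history=[(3, 31), (7, 43)] -> no version <= 1 -> NONE
v11: WRITE e=13  (e history now [(1, 25), (11, 13)])
READ a @v9: history=[(2, 26), (4, 21), (9, 12)] -> pick v9 -> 12
v12: WRITE b=35  (b history now [(5, 27), (6, 0), (8, 27), (10, 25), (12, 35)])
v13: WRITE c=15  (c history now [(13, 15)])
v14: WRITE d=7  (d history now [(3, 31), (7, 43), (14, 7)])
v15: WRITE e=37  (e history now [(1, 25), (11, 13), (15, 37)])
READ e @v9: history=[(1, 25), (11, 13), (15, 37)] -> pick v1 -> 25
v16: WRITE c=33  (c history now [(13, 15), (16, 33)])
READ e @v4: history=[(1, 25), (11, 13), (15, 37)] -> pick v1 -> 25
Read results in order: ['NONE', '31', 'NONE', '31', '25', 'NONE', '31', '0', 'NONE', '12', '25', '25']
NONE count = 4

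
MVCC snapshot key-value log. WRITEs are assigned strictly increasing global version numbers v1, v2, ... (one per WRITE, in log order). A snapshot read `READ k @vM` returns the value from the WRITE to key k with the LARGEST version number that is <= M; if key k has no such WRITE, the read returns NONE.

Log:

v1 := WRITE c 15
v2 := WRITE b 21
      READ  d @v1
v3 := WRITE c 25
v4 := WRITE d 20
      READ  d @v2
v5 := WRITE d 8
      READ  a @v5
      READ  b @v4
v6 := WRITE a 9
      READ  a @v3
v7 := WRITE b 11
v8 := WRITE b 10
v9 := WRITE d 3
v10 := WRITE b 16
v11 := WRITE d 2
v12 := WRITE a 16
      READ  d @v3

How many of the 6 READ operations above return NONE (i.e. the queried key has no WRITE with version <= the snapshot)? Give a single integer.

Answer: 5

Derivation:
v1: WRITE c=15  (c history now [(1, 15)])
v2: WRITE b=21  (b history now [(2, 21)])
READ d @v1: history=[] -> no version <= 1 -> NONE
v3: WRITE c=25  (c history now [(1, 15), (3, 25)])
v4: WRITE d=20  (d history now [(4, 20)])
READ d @v2: history=[(4, 20)] -> no version <= 2 -> NONE
v5: WRITE d=8  (d history now [(4, 20), (5, 8)])
READ a @v5: history=[] -> no version <= 5 -> NONE
READ b @v4: history=[(2, 21)] -> pick v2 -> 21
v6: WRITE a=9  (a history now [(6, 9)])
READ a @v3: history=[(6, 9)] -> no version <= 3 -> NONE
v7: WRITE b=11  (b history now [(2, 21), (7, 11)])
v8: WRITE b=10  (b history now [(2, 21), (7, 11), (8, 10)])
v9: WRITE d=3  (d history now [(4, 20), (5, 8), (9, 3)])
v10: WRITE b=16  (b history now [(2, 21), (7, 11), (8, 10), (10, 16)])
v11: WRITE d=2  (d history now [(4, 20), (5, 8), (9, 3), (11, 2)])
v12: WRITE a=16  (a history now [(6, 9), (12, 16)])
READ d @v3: history=[(4, 20), (5, 8), (9, 3), (11, 2)] -> no version <= 3 -> NONE
Read results in order: ['NONE', 'NONE', 'NONE', '21', 'NONE', 'NONE']
NONE count = 5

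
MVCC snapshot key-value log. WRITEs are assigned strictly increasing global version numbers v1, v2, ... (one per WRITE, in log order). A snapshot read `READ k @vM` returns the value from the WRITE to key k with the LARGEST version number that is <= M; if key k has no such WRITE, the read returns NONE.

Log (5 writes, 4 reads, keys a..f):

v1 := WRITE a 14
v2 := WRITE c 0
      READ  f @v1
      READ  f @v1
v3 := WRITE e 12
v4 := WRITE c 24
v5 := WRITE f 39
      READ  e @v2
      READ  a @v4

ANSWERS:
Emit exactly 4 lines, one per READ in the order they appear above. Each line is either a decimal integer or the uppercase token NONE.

Answer: NONE
NONE
NONE
14

Derivation:
v1: WRITE a=14  (a history now [(1, 14)])
v2: WRITE c=0  (c history now [(2, 0)])
READ f @v1: history=[] -> no version <= 1 -> NONE
READ f @v1: history=[] -> no version <= 1 -> NONE
v3: WRITE e=12  (e history now [(3, 12)])
v4: WRITE c=24  (c history now [(2, 0), (4, 24)])
v5: WRITE f=39  (f history now [(5, 39)])
READ e @v2: history=[(3, 12)] -> no version <= 2 -> NONE
READ a @v4: history=[(1, 14)] -> pick v1 -> 14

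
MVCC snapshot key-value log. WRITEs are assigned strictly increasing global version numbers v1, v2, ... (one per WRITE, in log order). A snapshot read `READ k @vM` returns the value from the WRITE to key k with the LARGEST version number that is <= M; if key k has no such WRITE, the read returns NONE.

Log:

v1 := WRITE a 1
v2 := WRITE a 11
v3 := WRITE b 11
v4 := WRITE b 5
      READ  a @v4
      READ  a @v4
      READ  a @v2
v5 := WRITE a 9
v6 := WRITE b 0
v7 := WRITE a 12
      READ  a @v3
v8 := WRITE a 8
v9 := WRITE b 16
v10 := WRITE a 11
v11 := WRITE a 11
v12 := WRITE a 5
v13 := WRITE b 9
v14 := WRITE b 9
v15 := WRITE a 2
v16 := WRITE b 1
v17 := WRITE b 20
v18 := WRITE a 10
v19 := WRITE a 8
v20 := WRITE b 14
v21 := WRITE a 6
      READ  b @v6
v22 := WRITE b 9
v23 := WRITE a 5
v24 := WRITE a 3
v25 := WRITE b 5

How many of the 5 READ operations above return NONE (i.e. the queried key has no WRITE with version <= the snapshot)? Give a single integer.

Answer: 0

Derivation:
v1: WRITE a=1  (a history now [(1, 1)])
v2: WRITE a=11  (a history now [(1, 1), (2, 11)])
v3: WRITE b=11  (b history now [(3, 11)])
v4: WRITE b=5  (b history now [(3, 11), (4, 5)])
READ a @v4: history=[(1, 1), (2, 11)] -> pick v2 -> 11
READ a @v4: history=[(1, 1), (2, 11)] -> pick v2 -> 11
READ a @v2: history=[(1, 1), (2, 11)] -> pick v2 -> 11
v5: WRITE a=9  (a history now [(1, 1), (2, 11), (5, 9)])
v6: WRITE b=0  (b history now [(3, 11), (4, 5), (6, 0)])
v7: WRITE a=12  (a history now [(1, 1), (2, 11), (5, 9), (7, 12)])
READ a @v3: history=[(1, 1), (2, 11), (5, 9), (7, 12)] -> pick v2 -> 11
v8: WRITE a=8  (a history now [(1, 1), (2, 11), (5, 9), (7, 12), (8, 8)])
v9: WRITE b=16  (b history now [(3, 11), (4, 5), (6, 0), (9, 16)])
v10: WRITE a=11  (a history now [(1, 1), (2, 11), (5, 9), (7, 12), (8, 8), (10, 11)])
v11: WRITE a=11  (a history now [(1, 1), (2, 11), (5, 9), (7, 12), (8, 8), (10, 11), (11, 11)])
v12: WRITE a=5  (a history now [(1, 1), (2, 11), (5, 9), (7, 12), (8, 8), (10, 11), (11, 11), (12, 5)])
v13: WRITE b=9  (b history now [(3, 11), (4, 5), (6, 0), (9, 16), (13, 9)])
v14: WRITE b=9  (b history now [(3, 11), (4, 5), (6, 0), (9, 16), (13, 9), (14, 9)])
v15: WRITE a=2  (a history now [(1, 1), (2, 11), (5, 9), (7, 12), (8, 8), (10, 11), (11, 11), (12, 5), (15, 2)])
v16: WRITE b=1  (b history now [(3, 11), (4, 5), (6, 0), (9, 16), (13, 9), (14, 9), (16, 1)])
v17: WRITE b=20  (b history now [(3, 11), (4, 5), (6, 0), (9, 16), (13, 9), (14, 9), (16, 1), (17, 20)])
v18: WRITE a=10  (a history now [(1, 1), (2, 11), (5, 9), (7, 12), (8, 8), (10, 11), (11, 11), (12, 5), (15, 2), (18, 10)])
v19: WRITE a=8  (a history now [(1, 1), (2, 11), (5, 9), (7, 12), (8, 8), (10, 11), (11, 11), (12, 5), (15, 2), (18, 10), (19, 8)])
v20: WRITE b=14  (b history now [(3, 11), (4, 5), (6, 0), (9, 16), (13, 9), (14, 9), (16, 1), (17, 20), (20, 14)])
v21: WRITE a=6  (a history now [(1, 1), (2, 11), (5, 9), (7, 12), (8, 8), (10, 11), (11, 11), (12, 5), (15, 2), (18, 10), (19, 8), (21, 6)])
READ b @v6: history=[(3, 11), (4, 5), (6, 0), (9, 16), (13, 9), (14, 9), (16, 1), (17, 20), (20, 14)] -> pick v6 -> 0
v22: WRITE b=9  (b history now [(3, 11), (4, 5), (6, 0), (9, 16), (13, 9), (14, 9), (16, 1), (17, 20), (20, 14), (22, 9)])
v23: WRITE a=5  (a history now [(1, 1), (2, 11), (5, 9), (7, 12), (8, 8), (10, 11), (11, 11), (12, 5), (15, 2), (18, 10), (19, 8), (21, 6), (23, 5)])
v24: WRITE a=3  (a history now [(1, 1), (2, 11), (5, 9), (7, 12), (8, 8), (10, 11), (11, 11), (12, 5), (15, 2), (18, 10), (19, 8), (21, 6), (23, 5), (24, 3)])
v25: WRITE b=5  (b history now [(3, 11), (4, 5), (6, 0), (9, 16), (13, 9), (14, 9), (16, 1), (17, 20), (20, 14), (22, 9), (25, 5)])
Read results in order: ['11', '11', '11', '11', '0']
NONE count = 0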